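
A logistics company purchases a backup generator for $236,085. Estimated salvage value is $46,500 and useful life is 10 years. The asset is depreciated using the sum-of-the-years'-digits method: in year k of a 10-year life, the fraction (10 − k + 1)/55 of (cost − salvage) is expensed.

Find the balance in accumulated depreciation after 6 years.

$155,115

Depreciable base = $236,085 − $46,500 = $189,585.
Sum of the years' digits = 10+9+8+7+6+5+4+3+2+1 = 55.
Year 1: $189,585 × 10/55 = $34,470. Book value $201,615.
Year 2: $189,585 × 9/55 = $31,023. Book value $170,592.
Year 3: $189,585 × 8/55 = $27,576. Book value $143,016.
Year 4: $189,585 × 7/55 = $24,129. Book value $118,887.
Year 5: $189,585 × 6/55 = $20,682. Book value $98,205.
Year 6: $189,585 × 5/55 = $17,235. Book value $80,970.
Accumulated through year 6 = $236,085 − $80,970 = $155,115.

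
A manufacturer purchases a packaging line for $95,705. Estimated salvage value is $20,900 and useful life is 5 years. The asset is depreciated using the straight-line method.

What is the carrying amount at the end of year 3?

$50,822

Depreciable base = $95,705 − $20,900 = $74,805.
Annual expense = $74,805 / 5 = $14,961.
End of year 1: book value $80,744.
End of year 2: book value $65,783.
End of year 3: book value $50,822.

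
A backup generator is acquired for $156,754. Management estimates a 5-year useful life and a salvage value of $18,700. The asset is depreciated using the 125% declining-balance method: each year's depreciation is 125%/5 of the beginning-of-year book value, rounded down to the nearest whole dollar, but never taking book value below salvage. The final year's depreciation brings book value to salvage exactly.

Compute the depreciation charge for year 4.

Depreciable base = $156,754 − $18,700 = $138,054.
Year 1: ⌊$156,754 × 125%/5⌋ = $39,188. Book value $117,566.
Year 2: ⌊$117,566 × 125%/5⌋ = $29,391. Book value $88,175.
Year 3: ⌊$88,175 × 125%/5⌋ = $22,043. Book value $66,132.
Year 4: ⌊$66,132 × 125%/5⌋ = $16,533. Book value $49,599.

$16,533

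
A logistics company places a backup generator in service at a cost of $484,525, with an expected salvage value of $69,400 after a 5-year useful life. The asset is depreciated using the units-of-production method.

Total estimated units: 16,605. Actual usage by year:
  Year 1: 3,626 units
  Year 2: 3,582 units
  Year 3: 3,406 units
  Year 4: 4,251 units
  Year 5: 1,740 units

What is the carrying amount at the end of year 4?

Depreciable base = $484,525 − $69,400 = $415,125.
Rate = $415,125 / 16,605 units = $25 per unit.
Year 1: 3,626 × $25 = $90,650. Book value $393,875.
Year 2: 3,582 × $25 = $89,550. Book value $304,325.
Year 3: 3,406 × $25 = $85,150. Book value $219,175.
Year 4: 4,251 × $25 = $106,275. Book value $112,900.

$112,900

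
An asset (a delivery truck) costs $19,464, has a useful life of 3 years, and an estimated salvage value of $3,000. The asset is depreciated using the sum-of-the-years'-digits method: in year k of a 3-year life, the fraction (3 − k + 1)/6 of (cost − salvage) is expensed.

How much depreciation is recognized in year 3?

Depreciable base = $19,464 − $3,000 = $16,464.
Sum of the years' digits = 3+2+1 = 6.
Year 1: $16,464 × 3/6 = $8,232. Book value $11,232.
Year 2: $16,464 × 2/6 = $5,488. Book value $5,744.
Year 3: $16,464 × 1/6 = $2,744. Book value $3,000.

$2,744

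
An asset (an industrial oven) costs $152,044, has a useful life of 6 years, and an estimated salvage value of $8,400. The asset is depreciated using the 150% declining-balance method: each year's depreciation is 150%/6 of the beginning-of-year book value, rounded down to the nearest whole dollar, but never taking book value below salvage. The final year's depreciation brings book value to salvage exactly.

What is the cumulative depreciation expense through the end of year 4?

Depreciable base = $152,044 − $8,400 = $143,644.
Year 1: ⌊$152,044 × 150%/6⌋ = $38,011. Book value $114,033.
Year 2: ⌊$114,033 × 150%/6⌋ = $28,508. Book value $85,525.
Year 3: ⌊$85,525 × 150%/6⌋ = $21,381. Book value $64,144.
Year 4: ⌊$64,144 × 150%/6⌋ = $16,036. Book value $48,108.
Accumulated through year 4 = $152,044 − $48,108 = $103,936.

$103,936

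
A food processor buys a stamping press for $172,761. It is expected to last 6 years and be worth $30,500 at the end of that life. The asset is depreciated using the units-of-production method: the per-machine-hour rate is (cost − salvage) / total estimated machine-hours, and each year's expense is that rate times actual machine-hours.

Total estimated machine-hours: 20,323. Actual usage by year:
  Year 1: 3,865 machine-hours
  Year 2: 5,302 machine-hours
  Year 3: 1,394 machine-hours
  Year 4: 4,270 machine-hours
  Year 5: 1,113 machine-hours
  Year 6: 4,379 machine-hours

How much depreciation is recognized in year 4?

Depreciable base = $172,761 − $30,500 = $142,261.
Rate = $142,261 / 20,323 machine-hours = $7 per machine-hour.
Year 1: 3,865 × $7 = $27,055. Book value $145,706.
Year 2: 5,302 × $7 = $37,114. Book value $108,592.
Year 3: 1,394 × $7 = $9,758. Book value $98,834.
Year 4: 4,270 × $7 = $29,890. Book value $68,944.

$29,890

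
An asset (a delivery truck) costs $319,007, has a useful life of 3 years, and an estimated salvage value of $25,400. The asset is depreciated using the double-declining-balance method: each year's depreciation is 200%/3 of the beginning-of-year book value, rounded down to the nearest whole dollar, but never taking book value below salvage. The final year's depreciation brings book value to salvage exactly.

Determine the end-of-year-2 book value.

$35,446

Depreciable base = $319,007 − $25,400 = $293,607.
Year 1: ⌊$319,007 × 200%/3⌋ = $212,671. Book value $106,336.
Year 2: ⌊$106,336 × 200%/3⌋ = $70,890. Book value $35,446.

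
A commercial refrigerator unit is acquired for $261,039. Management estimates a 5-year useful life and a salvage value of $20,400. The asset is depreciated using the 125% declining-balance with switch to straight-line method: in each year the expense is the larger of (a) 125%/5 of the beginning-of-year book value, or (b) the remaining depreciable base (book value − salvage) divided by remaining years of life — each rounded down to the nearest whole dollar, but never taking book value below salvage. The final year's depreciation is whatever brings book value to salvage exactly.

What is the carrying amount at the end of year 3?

Depreciable base = $261,039 − $20,400 = $240,639.
Year 1: DB = ⌊$261,039 × 125%/5⌋ = $65,259; SL = ⌊$240,639/5⌋ = $48,127 → take DB $65,259. Book value $195,780.
Year 2: DB = ⌊$195,780 × 125%/5⌋ = $48,945; SL = ⌊$175,380/4⌋ = $43,845 → take DB $48,945. Book value $146,835.
Year 3: DB = ⌊$146,835 × 125%/5⌋ = $36,708; SL = ⌊$126,435/3⌋ = $42,145 → take SL $42,145. Book value $104,690.

$104,690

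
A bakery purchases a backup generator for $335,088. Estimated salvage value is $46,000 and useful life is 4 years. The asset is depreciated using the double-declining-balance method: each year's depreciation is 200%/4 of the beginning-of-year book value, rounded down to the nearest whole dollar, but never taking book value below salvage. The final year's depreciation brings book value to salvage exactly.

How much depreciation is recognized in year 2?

Depreciable base = $335,088 − $46,000 = $289,088.
Year 1: ⌊$335,088 × 200%/4⌋ = $167,544. Book value $167,544.
Year 2: ⌊$167,544 × 200%/4⌋ = $83,772. Book value $83,772.

$83,772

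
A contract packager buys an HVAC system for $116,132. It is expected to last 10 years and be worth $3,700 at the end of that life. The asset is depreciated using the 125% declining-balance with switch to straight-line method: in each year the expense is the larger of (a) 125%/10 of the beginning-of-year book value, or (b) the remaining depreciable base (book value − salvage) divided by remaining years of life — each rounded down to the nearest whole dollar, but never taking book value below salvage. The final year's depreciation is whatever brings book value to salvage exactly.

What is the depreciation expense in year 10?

$10,586

Depreciable base = $116,132 − $3,700 = $112,432.
Year 1: DB = ⌊$116,132 × 125%/10⌋ = $14,516; SL = ⌊$112,432/10⌋ = $11,243 → take DB $14,516. Book value $101,616.
Year 2: DB = ⌊$101,616 × 125%/10⌋ = $12,702; SL = ⌊$97,916/9⌋ = $10,879 → take DB $12,702. Book value $88,914.
Year 3: DB = ⌊$88,914 × 125%/10⌋ = $11,114; SL = ⌊$85,214/8⌋ = $10,651 → take DB $11,114. Book value $77,800.
Year 4: DB = ⌊$77,800 × 125%/10⌋ = $9,725; SL = ⌊$74,100/7⌋ = $10,585 → take SL $10,585. Book value $67,215.
Year 5: DB = ⌊$67,215 × 125%/10⌋ = $8,401; SL = ⌊$63,515/6⌋ = $10,585 → take SL $10,585. Book value $56,630.
Year 6: DB = ⌊$56,630 × 125%/10⌋ = $7,078; SL = ⌊$52,930/5⌋ = $10,586 → take SL $10,586. Book value $46,044.
Year 7: DB = ⌊$46,044 × 125%/10⌋ = $5,755; SL = ⌊$42,344/4⌋ = $10,586 → take SL $10,586. Book value $35,458.
Year 8: DB = ⌊$35,458 × 125%/10⌋ = $4,432; SL = ⌊$31,758/3⌋ = $10,586 → take SL $10,586. Book value $24,872.
Year 9: DB = ⌊$24,872 × 125%/10⌋ = $3,109; SL = ⌊$21,172/2⌋ = $10,586 → take SL $10,586. Book value $14,286.
Year 10 (final): $14,286 − $3,700 = $10,586. Book value $3,700.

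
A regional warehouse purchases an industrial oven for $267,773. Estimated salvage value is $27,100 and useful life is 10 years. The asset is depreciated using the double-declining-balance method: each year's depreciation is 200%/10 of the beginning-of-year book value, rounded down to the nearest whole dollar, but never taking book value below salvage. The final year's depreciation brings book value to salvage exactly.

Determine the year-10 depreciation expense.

$8,841

Depreciable base = $267,773 − $27,100 = $240,673.
Year 1: ⌊$267,773 × 200%/10⌋ = $53,554. Book value $214,219.
Year 2: ⌊$214,219 × 200%/10⌋ = $42,843. Book value $171,376.
Year 3: ⌊$171,376 × 200%/10⌋ = $34,275. Book value $137,101.
Year 4: ⌊$137,101 × 200%/10⌋ = $27,420. Book value $109,681.
Year 5: ⌊$109,681 × 200%/10⌋ = $21,936. Book value $87,745.
Year 6: ⌊$87,745 × 200%/10⌋ = $17,549. Book value $70,196.
Year 7: ⌊$70,196 × 200%/10⌋ = $14,039. Book value $56,157.
Year 8: ⌊$56,157 × 200%/10⌋ = $11,231. Book value $44,926.
Year 9: ⌊$44,926 × 200%/10⌋ = $8,985. Book value $35,941.
Year 10 (final): $35,941 − $27,100 = $8,841. Book value $27,100.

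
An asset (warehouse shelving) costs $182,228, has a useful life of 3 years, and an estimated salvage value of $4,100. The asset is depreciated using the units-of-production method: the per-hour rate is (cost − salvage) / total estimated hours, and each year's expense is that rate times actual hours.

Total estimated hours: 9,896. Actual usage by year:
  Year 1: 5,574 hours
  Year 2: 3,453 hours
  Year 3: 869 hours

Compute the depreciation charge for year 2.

$62,154

Depreciable base = $182,228 − $4,100 = $178,128.
Rate = $178,128 / 9,896 hours = $18 per hour.
Year 1: 5,574 × $18 = $100,332. Book value $81,896.
Year 2: 3,453 × $18 = $62,154. Book value $19,742.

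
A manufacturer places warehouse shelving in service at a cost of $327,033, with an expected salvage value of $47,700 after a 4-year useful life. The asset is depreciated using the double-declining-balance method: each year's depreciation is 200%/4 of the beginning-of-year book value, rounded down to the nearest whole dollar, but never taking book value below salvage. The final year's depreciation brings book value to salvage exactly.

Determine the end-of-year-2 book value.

Depreciable base = $327,033 − $47,700 = $279,333.
Year 1: ⌊$327,033 × 200%/4⌋ = $163,516. Book value $163,517.
Year 2: ⌊$163,517 × 200%/4⌋ = $81,758. Book value $81,759.

$81,759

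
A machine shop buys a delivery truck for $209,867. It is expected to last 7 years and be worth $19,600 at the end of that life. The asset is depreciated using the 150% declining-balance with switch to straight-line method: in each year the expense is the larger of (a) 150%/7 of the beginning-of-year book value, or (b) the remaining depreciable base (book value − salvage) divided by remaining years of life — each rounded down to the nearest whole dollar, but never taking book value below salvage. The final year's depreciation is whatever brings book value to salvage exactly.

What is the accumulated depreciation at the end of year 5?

$150,010

Depreciable base = $209,867 − $19,600 = $190,267.
Year 1: DB = ⌊$209,867 × 150%/7⌋ = $44,971; SL = ⌊$190,267/7⌋ = $27,181 → take DB $44,971. Book value $164,896.
Year 2: DB = ⌊$164,896 × 150%/7⌋ = $35,334; SL = ⌊$145,296/6⌋ = $24,216 → take DB $35,334. Book value $129,562.
Year 3: DB = ⌊$129,562 × 150%/7⌋ = $27,763; SL = ⌊$109,962/5⌋ = $21,992 → take DB $27,763. Book value $101,799.
Year 4: DB = ⌊$101,799 × 150%/7⌋ = $21,814; SL = ⌊$82,199/4⌋ = $20,549 → take DB $21,814. Book value $79,985.
Year 5: DB = ⌊$79,985 × 150%/7⌋ = $17,139; SL = ⌊$60,385/3⌋ = $20,128 → take SL $20,128. Book value $59,857.
Accumulated through year 5 = $209,867 − $59,857 = $150,010.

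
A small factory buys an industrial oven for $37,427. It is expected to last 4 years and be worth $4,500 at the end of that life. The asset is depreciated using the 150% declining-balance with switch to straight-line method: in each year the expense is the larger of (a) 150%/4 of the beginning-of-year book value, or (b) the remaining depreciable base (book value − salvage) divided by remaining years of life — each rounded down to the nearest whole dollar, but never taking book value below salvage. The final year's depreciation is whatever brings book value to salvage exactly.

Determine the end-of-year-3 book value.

$9,138

Depreciable base = $37,427 − $4,500 = $32,927.
Year 1: DB = ⌊$37,427 × 150%/4⌋ = $14,035; SL = ⌊$32,927/4⌋ = $8,231 → take DB $14,035. Book value $23,392.
Year 2: DB = ⌊$23,392 × 150%/4⌋ = $8,772; SL = ⌊$18,892/3⌋ = $6,297 → take DB $8,772. Book value $14,620.
Year 3: DB = ⌊$14,620 × 150%/4⌋ = $5,482; SL = ⌊$10,120/2⌋ = $5,060 → take DB $5,482. Book value $9,138.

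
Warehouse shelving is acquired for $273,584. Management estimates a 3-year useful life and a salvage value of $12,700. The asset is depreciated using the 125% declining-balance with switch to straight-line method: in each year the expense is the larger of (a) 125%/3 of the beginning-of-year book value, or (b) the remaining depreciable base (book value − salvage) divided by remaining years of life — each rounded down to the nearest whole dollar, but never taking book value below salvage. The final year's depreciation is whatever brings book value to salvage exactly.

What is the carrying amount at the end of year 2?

$86,146

Depreciable base = $273,584 − $12,700 = $260,884.
Year 1: DB = ⌊$273,584 × 125%/3⌋ = $113,993; SL = ⌊$260,884/3⌋ = $86,961 → take DB $113,993. Book value $159,591.
Year 2: DB = ⌊$159,591 × 125%/3⌋ = $66,496; SL = ⌊$146,891/2⌋ = $73,445 → take SL $73,445. Book value $86,146.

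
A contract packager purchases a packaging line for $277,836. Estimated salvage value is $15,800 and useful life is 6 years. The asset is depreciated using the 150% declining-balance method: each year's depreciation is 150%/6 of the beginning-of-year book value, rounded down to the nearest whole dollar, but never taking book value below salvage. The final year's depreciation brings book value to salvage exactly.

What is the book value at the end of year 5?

$65,933

Depreciable base = $277,836 − $15,800 = $262,036.
Year 1: ⌊$277,836 × 150%/6⌋ = $69,459. Book value $208,377.
Year 2: ⌊$208,377 × 150%/6⌋ = $52,094. Book value $156,283.
Year 3: ⌊$156,283 × 150%/6⌋ = $39,070. Book value $117,213.
Year 4: ⌊$117,213 × 150%/6⌋ = $29,303. Book value $87,910.
Year 5: ⌊$87,910 × 150%/6⌋ = $21,977. Book value $65,933.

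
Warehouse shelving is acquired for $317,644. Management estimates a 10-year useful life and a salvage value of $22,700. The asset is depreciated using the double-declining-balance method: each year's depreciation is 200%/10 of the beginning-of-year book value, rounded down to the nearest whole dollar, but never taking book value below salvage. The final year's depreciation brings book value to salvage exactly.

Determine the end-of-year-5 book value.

Depreciable base = $317,644 − $22,700 = $294,944.
Year 1: ⌊$317,644 × 200%/10⌋ = $63,528. Book value $254,116.
Year 2: ⌊$254,116 × 200%/10⌋ = $50,823. Book value $203,293.
Year 3: ⌊$203,293 × 200%/10⌋ = $40,658. Book value $162,635.
Year 4: ⌊$162,635 × 200%/10⌋ = $32,527. Book value $130,108.
Year 5: ⌊$130,108 × 200%/10⌋ = $26,021. Book value $104,087.

$104,087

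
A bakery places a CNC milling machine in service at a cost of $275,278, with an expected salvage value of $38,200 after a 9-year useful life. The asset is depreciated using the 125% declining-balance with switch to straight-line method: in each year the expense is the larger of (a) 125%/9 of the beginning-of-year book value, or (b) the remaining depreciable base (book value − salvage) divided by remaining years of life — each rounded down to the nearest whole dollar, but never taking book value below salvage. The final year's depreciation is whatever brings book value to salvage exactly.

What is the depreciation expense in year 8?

$22,632

Depreciable base = $275,278 − $38,200 = $237,078.
Year 1: DB = ⌊$275,278 × 125%/9⌋ = $38,233; SL = ⌊$237,078/9⌋ = $26,342 → take DB $38,233. Book value $237,045.
Year 2: DB = ⌊$237,045 × 125%/9⌋ = $32,922; SL = ⌊$198,845/8⌋ = $24,855 → take DB $32,922. Book value $204,123.
Year 3: DB = ⌊$204,123 × 125%/9⌋ = $28,350; SL = ⌊$165,923/7⌋ = $23,703 → take DB $28,350. Book value $175,773.
Year 4: DB = ⌊$175,773 × 125%/9⌋ = $24,412; SL = ⌊$137,573/6⌋ = $22,928 → take DB $24,412. Book value $151,361.
Year 5: DB = ⌊$151,361 × 125%/9⌋ = $21,022; SL = ⌊$113,161/5⌋ = $22,632 → take SL $22,632. Book value $128,729.
Year 6: DB = ⌊$128,729 × 125%/9⌋ = $17,879; SL = ⌊$90,529/4⌋ = $22,632 → take SL $22,632. Book value $106,097.
Year 7: DB = ⌊$106,097 × 125%/9⌋ = $14,735; SL = ⌊$67,897/3⌋ = $22,632 → take SL $22,632. Book value $83,465.
Year 8: DB = ⌊$83,465 × 125%/9⌋ = $11,592; SL = ⌊$45,265/2⌋ = $22,632 → take SL $22,632. Book value $60,833.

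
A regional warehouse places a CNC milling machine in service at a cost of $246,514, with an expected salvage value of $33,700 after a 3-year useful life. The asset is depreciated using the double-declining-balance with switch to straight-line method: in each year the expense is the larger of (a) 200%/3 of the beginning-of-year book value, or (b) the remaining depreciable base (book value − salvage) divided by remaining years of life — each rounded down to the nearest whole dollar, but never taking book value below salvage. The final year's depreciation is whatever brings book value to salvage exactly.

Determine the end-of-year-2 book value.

$33,700

Depreciable base = $246,514 − $33,700 = $212,814.
Year 1: DB = ⌊$246,514 × 200%/3⌋ = $164,342; SL = ⌊$212,814/3⌋ = $70,938 → take DB $164,342. Book value $82,172.
Year 2: DB = ⌊$82,172 × 200%/3⌋ = $54,781; SL = ⌊$48,472/2⌋ = $24,236 → take DB $54,781, capped at $48,472. Book value $33,700.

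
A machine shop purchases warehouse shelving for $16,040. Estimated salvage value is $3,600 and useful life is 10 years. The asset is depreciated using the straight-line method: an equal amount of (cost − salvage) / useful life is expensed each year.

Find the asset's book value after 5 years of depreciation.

Depreciable base = $16,040 − $3,600 = $12,440.
Annual expense = $12,440 / 10 = $1,244.
End of year 1: book value $14,796.
End of year 2: book value $13,552.
End of year 3: book value $12,308.
End of year 4: book value $11,064.
End of year 5: book value $9,820.

$9,820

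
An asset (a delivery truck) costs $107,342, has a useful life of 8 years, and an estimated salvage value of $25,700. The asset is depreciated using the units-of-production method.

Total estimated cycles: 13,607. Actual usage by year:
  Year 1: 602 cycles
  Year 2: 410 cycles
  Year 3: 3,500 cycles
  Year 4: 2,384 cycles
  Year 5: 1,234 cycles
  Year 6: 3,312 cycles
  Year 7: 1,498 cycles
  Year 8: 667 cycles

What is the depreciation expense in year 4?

$14,304

Depreciable base = $107,342 − $25,700 = $81,642.
Rate = $81,642 / 13,607 cycles = $6 per cycle.
Year 1: 602 × $6 = $3,612. Book value $103,730.
Year 2: 410 × $6 = $2,460. Book value $101,270.
Year 3: 3,500 × $6 = $21,000. Book value $80,270.
Year 4: 2,384 × $6 = $14,304. Book value $65,966.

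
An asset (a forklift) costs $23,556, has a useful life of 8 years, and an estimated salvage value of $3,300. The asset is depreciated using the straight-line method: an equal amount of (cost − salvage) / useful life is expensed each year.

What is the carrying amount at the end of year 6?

$8,364

Depreciable base = $23,556 − $3,300 = $20,256.
Annual expense = $20,256 / 8 = $2,532.
End of year 1: book value $21,024.
End of year 2: book value $18,492.
End of year 3: book value $15,960.
End of year 4: book value $13,428.
End of year 5: book value $10,896.
End of year 6: book value $8,364.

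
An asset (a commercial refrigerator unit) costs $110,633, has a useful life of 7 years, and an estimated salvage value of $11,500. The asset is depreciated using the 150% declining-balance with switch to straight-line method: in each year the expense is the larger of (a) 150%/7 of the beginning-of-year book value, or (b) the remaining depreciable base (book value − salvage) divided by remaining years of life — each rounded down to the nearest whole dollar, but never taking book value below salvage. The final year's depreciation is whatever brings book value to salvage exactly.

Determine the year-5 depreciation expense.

$10,221

Depreciable base = $110,633 − $11,500 = $99,133.
Year 1: DB = ⌊$110,633 × 150%/7⌋ = $23,707; SL = ⌊$99,133/7⌋ = $14,161 → take DB $23,707. Book value $86,926.
Year 2: DB = ⌊$86,926 × 150%/7⌋ = $18,627; SL = ⌊$75,426/6⌋ = $12,571 → take DB $18,627. Book value $68,299.
Year 3: DB = ⌊$68,299 × 150%/7⌋ = $14,635; SL = ⌊$56,799/5⌋ = $11,359 → take DB $14,635. Book value $53,664.
Year 4: DB = ⌊$53,664 × 150%/7⌋ = $11,499; SL = ⌊$42,164/4⌋ = $10,541 → take DB $11,499. Book value $42,165.
Year 5: DB = ⌊$42,165 × 150%/7⌋ = $9,035; SL = ⌊$30,665/3⌋ = $10,221 → take SL $10,221. Book value $31,944.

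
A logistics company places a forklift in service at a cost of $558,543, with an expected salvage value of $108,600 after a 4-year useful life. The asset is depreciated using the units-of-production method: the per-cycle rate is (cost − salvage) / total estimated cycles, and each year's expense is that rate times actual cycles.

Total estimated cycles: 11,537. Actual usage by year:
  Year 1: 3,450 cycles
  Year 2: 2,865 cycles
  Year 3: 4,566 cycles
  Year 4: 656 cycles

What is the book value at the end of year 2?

Depreciable base = $558,543 − $108,600 = $449,943.
Rate = $449,943 / 11,537 cycles = $39 per cycle.
Year 1: 3,450 × $39 = $134,550. Book value $423,993.
Year 2: 2,865 × $39 = $111,735. Book value $312,258.

$312,258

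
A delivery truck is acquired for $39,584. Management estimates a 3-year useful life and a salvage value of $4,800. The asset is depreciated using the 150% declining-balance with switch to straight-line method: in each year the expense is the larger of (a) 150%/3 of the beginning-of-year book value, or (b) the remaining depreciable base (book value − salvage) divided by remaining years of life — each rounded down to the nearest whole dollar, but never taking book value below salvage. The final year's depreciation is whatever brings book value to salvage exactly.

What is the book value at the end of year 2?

$9,896

Depreciable base = $39,584 − $4,800 = $34,784.
Year 1: DB = ⌊$39,584 × 150%/3⌋ = $19,792; SL = ⌊$34,784/3⌋ = $11,594 → take DB $19,792. Book value $19,792.
Year 2: DB = ⌊$19,792 × 150%/3⌋ = $9,896; SL = ⌊$14,992/2⌋ = $7,496 → take DB $9,896. Book value $9,896.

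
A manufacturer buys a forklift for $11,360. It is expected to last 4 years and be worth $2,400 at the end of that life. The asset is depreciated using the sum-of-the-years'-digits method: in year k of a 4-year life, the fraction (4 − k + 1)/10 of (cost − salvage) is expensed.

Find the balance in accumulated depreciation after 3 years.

Depreciable base = $11,360 − $2,400 = $8,960.
Sum of the years' digits = 4+3+2+1 = 10.
Year 1: $8,960 × 4/10 = $3,584. Book value $7,776.
Year 2: $8,960 × 3/10 = $2,688. Book value $5,088.
Year 3: $8,960 × 2/10 = $1,792. Book value $3,296.
Accumulated through year 3 = $11,360 − $3,296 = $8,064.

$8,064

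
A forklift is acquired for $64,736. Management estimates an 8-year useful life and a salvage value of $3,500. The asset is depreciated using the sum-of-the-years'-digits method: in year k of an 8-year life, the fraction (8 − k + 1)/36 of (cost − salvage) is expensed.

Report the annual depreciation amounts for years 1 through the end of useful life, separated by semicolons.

Depreciable base = $64,736 − $3,500 = $61,236.
Sum of the years' digits = 8+7+6+5+4+3+2+1 = 36.
Year 1: $61,236 × 8/36 = $13,608. Book value $51,128.
Year 2: $61,236 × 7/36 = $11,907. Book value $39,221.
Year 3: $61,236 × 6/36 = $10,206. Book value $29,015.
Year 4: $61,236 × 5/36 = $8,505. Book value $20,510.
Year 5: $61,236 × 4/36 = $6,804. Book value $13,706.
Year 6: $61,236 × 3/36 = $5,103. Book value $8,603.
Year 7: $61,236 × 2/36 = $3,402. Book value $5,201.
Year 8: $61,236 × 1/36 = $1,701. Book value $3,500.

$13,608; $11,907; $10,206; $8,505; $6,804; $5,103; $3,402; $1,701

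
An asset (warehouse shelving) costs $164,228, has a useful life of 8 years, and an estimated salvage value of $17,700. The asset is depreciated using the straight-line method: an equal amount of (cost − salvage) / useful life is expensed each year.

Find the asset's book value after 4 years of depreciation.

Depreciable base = $164,228 − $17,700 = $146,528.
Annual expense = $146,528 / 8 = $18,316.
End of year 1: book value $145,912.
End of year 2: book value $127,596.
End of year 3: book value $109,280.
End of year 4: book value $90,964.

$90,964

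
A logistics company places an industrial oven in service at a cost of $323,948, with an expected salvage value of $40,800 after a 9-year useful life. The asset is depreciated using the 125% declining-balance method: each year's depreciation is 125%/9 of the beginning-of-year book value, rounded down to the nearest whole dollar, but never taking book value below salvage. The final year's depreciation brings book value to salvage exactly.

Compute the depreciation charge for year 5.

$24,739

Depreciable base = $323,948 − $40,800 = $283,148.
Year 1: ⌊$323,948 × 125%/9⌋ = $44,992. Book value $278,956.
Year 2: ⌊$278,956 × 125%/9⌋ = $38,743. Book value $240,213.
Year 3: ⌊$240,213 × 125%/9⌋ = $33,362. Book value $206,851.
Year 4: ⌊$206,851 × 125%/9⌋ = $28,729. Book value $178,122.
Year 5: ⌊$178,122 × 125%/9⌋ = $24,739. Book value $153,383.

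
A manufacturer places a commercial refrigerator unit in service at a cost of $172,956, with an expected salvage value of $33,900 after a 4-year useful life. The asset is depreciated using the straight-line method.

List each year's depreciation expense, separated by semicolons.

Depreciable base = $172,956 − $33,900 = $139,056.
Annual expense = $139,056 / 4 = $34,764.
End of year 1: book value $138,192.
End of year 2: book value $103,428.
End of year 3: book value $68,664.
End of year 4: book value $33,900.

$34,764; $34,764; $34,764; $34,764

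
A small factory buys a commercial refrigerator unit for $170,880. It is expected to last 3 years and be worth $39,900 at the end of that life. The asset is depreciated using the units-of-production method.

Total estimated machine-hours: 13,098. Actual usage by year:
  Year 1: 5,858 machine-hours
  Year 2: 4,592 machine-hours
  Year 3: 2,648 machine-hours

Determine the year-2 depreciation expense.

$45,920

Depreciable base = $170,880 − $39,900 = $130,980.
Rate = $130,980 / 13,098 machine-hours = $10 per machine-hour.
Year 1: 5,858 × $10 = $58,580. Book value $112,300.
Year 2: 4,592 × $10 = $45,920. Book value $66,380.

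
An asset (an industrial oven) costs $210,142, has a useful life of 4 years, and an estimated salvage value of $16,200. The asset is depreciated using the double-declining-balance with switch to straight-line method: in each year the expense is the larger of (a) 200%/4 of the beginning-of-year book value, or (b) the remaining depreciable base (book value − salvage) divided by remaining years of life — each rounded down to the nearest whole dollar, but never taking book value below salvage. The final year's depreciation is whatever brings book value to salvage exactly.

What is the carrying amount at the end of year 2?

Depreciable base = $210,142 − $16,200 = $193,942.
Year 1: DB = ⌊$210,142 × 200%/4⌋ = $105,071; SL = ⌊$193,942/4⌋ = $48,485 → take DB $105,071. Book value $105,071.
Year 2: DB = ⌊$105,071 × 200%/4⌋ = $52,535; SL = ⌊$88,871/3⌋ = $29,623 → take DB $52,535. Book value $52,536.

$52,536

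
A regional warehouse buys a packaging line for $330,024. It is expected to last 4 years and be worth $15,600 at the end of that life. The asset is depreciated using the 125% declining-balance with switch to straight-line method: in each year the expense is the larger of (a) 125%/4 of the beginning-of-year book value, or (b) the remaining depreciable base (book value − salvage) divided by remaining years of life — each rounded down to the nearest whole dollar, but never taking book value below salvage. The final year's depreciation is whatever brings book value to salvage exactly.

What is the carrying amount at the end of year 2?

$155,989

Depreciable base = $330,024 − $15,600 = $314,424.
Year 1: DB = ⌊$330,024 × 125%/4⌋ = $103,132; SL = ⌊$314,424/4⌋ = $78,606 → take DB $103,132. Book value $226,892.
Year 2: DB = ⌊$226,892 × 125%/4⌋ = $70,903; SL = ⌊$211,292/3⌋ = $70,430 → take DB $70,903. Book value $155,989.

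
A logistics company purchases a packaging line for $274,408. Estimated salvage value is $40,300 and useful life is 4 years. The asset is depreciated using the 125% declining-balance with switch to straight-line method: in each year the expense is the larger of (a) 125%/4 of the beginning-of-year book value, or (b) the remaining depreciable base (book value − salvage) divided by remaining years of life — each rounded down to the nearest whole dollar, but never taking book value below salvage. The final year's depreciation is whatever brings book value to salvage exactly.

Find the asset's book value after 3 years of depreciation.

$85,001

Depreciable base = $274,408 − $40,300 = $234,108.
Year 1: DB = ⌊$274,408 × 125%/4⌋ = $85,752; SL = ⌊$234,108/4⌋ = $58,527 → take DB $85,752. Book value $188,656.
Year 2: DB = ⌊$188,656 × 125%/4⌋ = $58,955; SL = ⌊$148,356/3⌋ = $49,452 → take DB $58,955. Book value $129,701.
Year 3: DB = ⌊$129,701 × 125%/4⌋ = $40,531; SL = ⌊$89,401/2⌋ = $44,700 → take SL $44,700. Book value $85,001.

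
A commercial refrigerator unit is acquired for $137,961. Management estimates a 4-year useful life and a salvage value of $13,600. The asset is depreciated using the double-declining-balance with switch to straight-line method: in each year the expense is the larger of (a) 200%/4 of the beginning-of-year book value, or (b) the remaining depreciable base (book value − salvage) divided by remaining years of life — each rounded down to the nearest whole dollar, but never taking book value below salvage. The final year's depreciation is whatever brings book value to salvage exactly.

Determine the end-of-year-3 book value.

$17,246

Depreciable base = $137,961 − $13,600 = $124,361.
Year 1: DB = ⌊$137,961 × 200%/4⌋ = $68,980; SL = ⌊$124,361/4⌋ = $31,090 → take DB $68,980. Book value $68,981.
Year 2: DB = ⌊$68,981 × 200%/4⌋ = $34,490; SL = ⌊$55,381/3⌋ = $18,460 → take DB $34,490. Book value $34,491.
Year 3: DB = ⌊$34,491 × 200%/4⌋ = $17,245; SL = ⌊$20,891/2⌋ = $10,445 → take DB $17,245. Book value $17,246.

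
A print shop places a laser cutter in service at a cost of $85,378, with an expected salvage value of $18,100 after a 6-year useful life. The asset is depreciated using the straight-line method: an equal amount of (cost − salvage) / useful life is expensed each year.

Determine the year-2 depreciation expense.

$11,213

Depreciable base = $85,378 − $18,100 = $67,278.
Annual expense = $67,278 / 6 = $11,213.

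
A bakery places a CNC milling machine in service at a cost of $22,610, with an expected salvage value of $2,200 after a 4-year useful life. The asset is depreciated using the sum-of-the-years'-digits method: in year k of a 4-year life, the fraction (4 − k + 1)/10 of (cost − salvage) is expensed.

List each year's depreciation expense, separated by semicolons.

Depreciable base = $22,610 − $2,200 = $20,410.
Sum of the years' digits = 4+3+2+1 = 10.
Year 1: $20,410 × 4/10 = $8,164. Book value $14,446.
Year 2: $20,410 × 3/10 = $6,123. Book value $8,323.
Year 3: $20,410 × 2/10 = $4,082. Book value $4,241.
Year 4: $20,410 × 1/10 = $2,041. Book value $2,200.

$8,164; $6,123; $4,082; $2,041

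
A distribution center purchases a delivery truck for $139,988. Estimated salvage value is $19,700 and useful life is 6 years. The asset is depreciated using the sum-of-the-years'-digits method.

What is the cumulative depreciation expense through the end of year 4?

Depreciable base = $139,988 − $19,700 = $120,288.
Sum of the years' digits = 6+5+4+3+2+1 = 21.
Year 1: $120,288 × 6/21 = $34,368. Book value $105,620.
Year 2: $120,288 × 5/21 = $28,640. Book value $76,980.
Year 3: $120,288 × 4/21 = $22,912. Book value $54,068.
Year 4: $120,288 × 3/21 = $17,184. Book value $36,884.
Accumulated through year 4 = $139,988 − $36,884 = $103,104.

$103,104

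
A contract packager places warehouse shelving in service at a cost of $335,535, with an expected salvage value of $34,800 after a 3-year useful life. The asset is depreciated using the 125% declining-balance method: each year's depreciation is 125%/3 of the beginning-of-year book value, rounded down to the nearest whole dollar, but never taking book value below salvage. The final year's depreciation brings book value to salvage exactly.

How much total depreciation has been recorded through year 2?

$221,359

Depreciable base = $335,535 − $34,800 = $300,735.
Year 1: ⌊$335,535 × 125%/3⌋ = $139,806. Book value $195,729.
Year 2: ⌊$195,729 × 125%/3⌋ = $81,553. Book value $114,176.
Accumulated through year 2 = $335,535 − $114,176 = $221,359.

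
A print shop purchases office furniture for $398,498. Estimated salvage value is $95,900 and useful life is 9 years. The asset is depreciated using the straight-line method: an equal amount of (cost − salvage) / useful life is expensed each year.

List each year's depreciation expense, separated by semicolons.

$33,622; $33,622; $33,622; $33,622; $33,622; $33,622; $33,622; $33,622; $33,622

Depreciable base = $398,498 − $95,900 = $302,598.
Annual expense = $302,598 / 9 = $33,622.
End of year 1: book value $364,876.
End of year 2: book value $331,254.
End of year 3: book value $297,632.
End of year 4: book value $264,010.
End of year 5: book value $230,388.
End of year 6: book value $196,766.
End of year 7: book value $163,144.
End of year 8: book value $129,522.
End of year 9: book value $95,900.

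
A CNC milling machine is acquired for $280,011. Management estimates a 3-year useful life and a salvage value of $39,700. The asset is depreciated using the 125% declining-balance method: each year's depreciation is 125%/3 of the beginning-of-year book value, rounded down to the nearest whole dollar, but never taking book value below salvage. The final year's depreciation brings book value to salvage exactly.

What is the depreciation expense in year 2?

$68,058

Depreciable base = $280,011 − $39,700 = $240,311.
Year 1: ⌊$280,011 × 125%/3⌋ = $116,671. Book value $163,340.
Year 2: ⌊$163,340 × 125%/3⌋ = $68,058. Book value $95,282.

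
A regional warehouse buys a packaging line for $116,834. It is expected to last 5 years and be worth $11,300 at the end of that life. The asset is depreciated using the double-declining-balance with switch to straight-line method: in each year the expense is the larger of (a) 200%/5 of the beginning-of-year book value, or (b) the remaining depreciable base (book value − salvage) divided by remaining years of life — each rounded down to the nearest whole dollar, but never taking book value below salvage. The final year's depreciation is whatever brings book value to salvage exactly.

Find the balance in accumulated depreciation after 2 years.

$74,773

Depreciable base = $116,834 − $11,300 = $105,534.
Year 1: DB = ⌊$116,834 × 200%/5⌋ = $46,733; SL = ⌊$105,534/5⌋ = $21,106 → take DB $46,733. Book value $70,101.
Year 2: DB = ⌊$70,101 × 200%/5⌋ = $28,040; SL = ⌊$58,801/4⌋ = $14,700 → take DB $28,040. Book value $42,061.
Accumulated through year 2 = $116,834 − $42,061 = $74,773.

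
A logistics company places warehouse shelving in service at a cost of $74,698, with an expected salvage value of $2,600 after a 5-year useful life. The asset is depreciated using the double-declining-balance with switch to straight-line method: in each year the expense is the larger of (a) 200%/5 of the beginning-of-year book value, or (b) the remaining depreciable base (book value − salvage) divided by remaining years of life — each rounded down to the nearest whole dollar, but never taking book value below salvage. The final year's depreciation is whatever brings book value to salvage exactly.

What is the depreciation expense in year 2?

Depreciable base = $74,698 − $2,600 = $72,098.
Year 1: DB = ⌊$74,698 × 200%/5⌋ = $29,879; SL = ⌊$72,098/5⌋ = $14,419 → take DB $29,879. Book value $44,819.
Year 2: DB = ⌊$44,819 × 200%/5⌋ = $17,927; SL = ⌊$42,219/4⌋ = $10,554 → take DB $17,927. Book value $26,892.

$17,927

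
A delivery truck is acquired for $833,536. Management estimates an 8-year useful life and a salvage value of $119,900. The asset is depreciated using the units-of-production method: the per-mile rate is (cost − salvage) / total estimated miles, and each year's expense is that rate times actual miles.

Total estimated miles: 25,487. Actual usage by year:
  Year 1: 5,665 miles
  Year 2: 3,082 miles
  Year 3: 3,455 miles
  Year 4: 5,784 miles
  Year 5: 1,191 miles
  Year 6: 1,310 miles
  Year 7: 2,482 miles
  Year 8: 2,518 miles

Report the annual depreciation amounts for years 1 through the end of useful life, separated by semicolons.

Depreciable base = $833,536 − $119,900 = $713,636.
Rate = $713,636 / 25,487 miles = $28 per mile.
Year 1: 5,665 × $28 = $158,620. Book value $674,916.
Year 2: 3,082 × $28 = $86,296. Book value $588,620.
Year 3: 3,455 × $28 = $96,740. Book value $491,880.
Year 4: 5,784 × $28 = $161,952. Book value $329,928.
Year 5: 1,191 × $28 = $33,348. Book value $296,580.
Year 6: 1,310 × $28 = $36,680. Book value $259,900.
Year 7: 2,482 × $28 = $69,496. Book value $190,404.
Year 8: 2,518 × $28 = $70,504. Book value $119,900.

$158,620; $86,296; $96,740; $161,952; $33,348; $36,680; $69,496; $70,504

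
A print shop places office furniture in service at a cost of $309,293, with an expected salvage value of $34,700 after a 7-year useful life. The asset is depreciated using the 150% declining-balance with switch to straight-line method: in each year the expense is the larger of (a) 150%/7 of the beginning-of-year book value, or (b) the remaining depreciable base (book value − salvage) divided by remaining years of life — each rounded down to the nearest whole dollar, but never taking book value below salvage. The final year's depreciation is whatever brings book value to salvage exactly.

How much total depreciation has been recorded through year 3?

$159,267

Depreciable base = $309,293 − $34,700 = $274,593.
Year 1: DB = ⌊$309,293 × 150%/7⌋ = $66,277; SL = ⌊$274,593/7⌋ = $39,227 → take DB $66,277. Book value $243,016.
Year 2: DB = ⌊$243,016 × 150%/7⌋ = $52,074; SL = ⌊$208,316/6⌋ = $34,719 → take DB $52,074. Book value $190,942.
Year 3: DB = ⌊$190,942 × 150%/7⌋ = $40,916; SL = ⌊$156,242/5⌋ = $31,248 → take DB $40,916. Book value $150,026.
Accumulated through year 3 = $309,293 − $150,026 = $159,267.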